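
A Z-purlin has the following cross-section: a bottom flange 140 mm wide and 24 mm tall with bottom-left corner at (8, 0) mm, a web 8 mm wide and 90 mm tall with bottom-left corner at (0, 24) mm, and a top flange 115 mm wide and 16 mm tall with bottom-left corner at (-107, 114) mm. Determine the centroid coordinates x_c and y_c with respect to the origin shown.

x_c = 29.37 mm, y_c = 53.12 mm

bottom flange: A = 140 × 24 = 3360.00, centroid at (78.00, 12.00).
web: A = 8 × 90 = 720.00, centroid at (4.00, 69.00).
top flange: A = 115 × 16 = 1840.00, centroid at (-49.50, 122.00).
ΣA = 5920.00 mm²
ΣAx_c = (3360.00)(78.00) + (720.00)(4.00) + (1840.00)(-49.50) = 173880.00 mm³
ΣAy_c = (3360.00)(12.00) + (720.00)(69.00) + (1840.00)(122.00) = 314480.00 mm³
x_c = 173880.00 / 5920.00 = 29.37 mm
y_c = 314480.00 / 5920.00 = 53.12 mm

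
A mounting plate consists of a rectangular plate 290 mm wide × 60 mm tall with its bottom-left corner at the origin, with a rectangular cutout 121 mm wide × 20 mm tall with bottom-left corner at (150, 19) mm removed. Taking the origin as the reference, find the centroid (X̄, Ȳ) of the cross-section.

plate: A = 290 × 60 = 17400.00, centroid at (145.00, 30.00).
hole: A = −(121 × 20) = -2420.00, centroid at (210.50, 29.00).
ΣA = 14980.00 mm²
ΣAX̄ = (17400.00)(145.00) + (-2420.00)(210.50) = 2013590.00 mm³
ΣAȲ = (17400.00)(30.00) + (-2420.00)(29.00) = 451820.00 mm³
X̄ = 2013590.00 / 14980.00 = 134.42 mm
Ȳ = 451820.00 / 14980.00 = 30.16 mm

X̄ = 134.42 mm, Ȳ = 30.16 mm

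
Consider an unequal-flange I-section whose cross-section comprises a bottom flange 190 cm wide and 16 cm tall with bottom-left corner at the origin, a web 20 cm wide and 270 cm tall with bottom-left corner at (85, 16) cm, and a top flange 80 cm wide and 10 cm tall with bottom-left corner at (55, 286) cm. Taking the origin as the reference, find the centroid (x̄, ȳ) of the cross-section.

bottom flange: A = 190 × 16 = 3040.00, centroid at (95.00, 8.00).
web: A = 20 × 270 = 5400.00, centroid at (95.00, 151.00).
top flange: A = 80 × 10 = 800.00, centroid at (95.00, 291.00).
ΣA = 9240.00 cm², ΣAx̄ = 877800.00 cm³, ΣAȳ = 1072520.00 cm³.
x̄ = 877800.00/9240.00 = 95.00 cm; ȳ = 1072520.00/9240.00 = 116.07 cm.

x̄ = 95.00 cm, ȳ = 116.07 cm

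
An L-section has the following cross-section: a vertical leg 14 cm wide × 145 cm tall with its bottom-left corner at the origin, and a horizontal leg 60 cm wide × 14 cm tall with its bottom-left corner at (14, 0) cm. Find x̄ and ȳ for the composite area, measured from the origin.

vertical leg: A = 14 × 145 = 2030.00, centroid at (7.00, 72.50).
horizontal leg: A = 60 × 14 = 840.00, centroid at (44.00, 7.00).
ΣA = 2870.00 cm², ΣAx̄ = 51170.00 cm³, ΣAȳ = 153055.00 cm³.
x̄ = 51170.00/2870.00 = 17.83 cm; ȳ = 153055.00/2870.00 = 53.33 cm.

x̄ = 17.83 cm, ȳ = 53.33 cm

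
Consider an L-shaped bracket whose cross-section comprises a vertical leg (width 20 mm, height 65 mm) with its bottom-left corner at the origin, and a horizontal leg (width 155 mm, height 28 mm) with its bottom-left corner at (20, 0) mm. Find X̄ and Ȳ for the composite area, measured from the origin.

X̄ = 77.33 mm, Ȳ = 18.26 mm

vertical leg: A = 20 × 65 = 1300.00, centroid at (10.00, 32.50).
horizontal leg: A = 155 × 28 = 4340.00, centroid at (97.50, 14.00).
ΣA = 5640.00 mm², ΣAX̄ = 436150.00 mm³, ΣAȲ = 103010.00 mm³.
X̄ = 436150.00/5640.00 = 77.33 mm; Ȳ = 103010.00/5640.00 = 18.26 mm.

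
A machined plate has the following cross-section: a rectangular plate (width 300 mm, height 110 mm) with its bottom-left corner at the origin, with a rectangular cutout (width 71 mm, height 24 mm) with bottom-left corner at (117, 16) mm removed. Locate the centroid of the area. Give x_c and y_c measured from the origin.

plate: A = 300 × 110 = 33000.00, centroid at (150.00, 55.00).
hole: A = −(71 × 24) = -1704.00, centroid at (152.50, 28.00).
ΣA = 31296.00 mm²
ΣAx_c = (33000.00)(150.00) + (-1704.00)(152.50) = 4690140.00 mm³
ΣAy_c = (33000.00)(55.00) + (-1704.00)(28.00) = 1767288.00 mm³
x_c = 4690140.00 / 31296.00 = 149.86 mm
y_c = 1767288.00 / 31296.00 = 56.47 mm

x_c = 149.86 mm, y_c = 56.47 mm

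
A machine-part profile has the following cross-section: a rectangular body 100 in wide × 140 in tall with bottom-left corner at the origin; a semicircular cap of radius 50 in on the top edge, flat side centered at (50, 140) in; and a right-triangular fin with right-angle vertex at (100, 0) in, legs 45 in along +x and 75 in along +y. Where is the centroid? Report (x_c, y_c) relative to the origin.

x_c = 55.59 in, y_c = 84.39 in

rectangular body: A = 100 × 140 = 14000.00, centroid at (50.00, 70.00).
semicircular top: A = ½π·50² = 3926.99, centroid at (50.00, 161.22).
triangular fin: A = ½·45·75 = 1687.50, centroid at (115.00, 25.00).
ΣA = 19614.49 in², ΣAx_c = 1090412.04 in³, ΣAy_c = 1655299.55 in³.
x_c = 1090412.04/19614.49 = 55.59 in; y_c = 1655299.55/19614.49 = 84.39 in.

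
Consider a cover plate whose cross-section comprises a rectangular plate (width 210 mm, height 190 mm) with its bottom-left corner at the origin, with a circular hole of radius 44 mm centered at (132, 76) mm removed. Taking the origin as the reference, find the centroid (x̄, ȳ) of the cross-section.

x̄ = 100.14 mm, ȳ = 98.42 mm

plate: A = 210 × 190 = 39900.00, centroid at (105.00, 95.00).
hole: A = −π·44² = -6082.12, centroid at (132.00, 76.00).
ΣA = 33817.88 mm², ΣAx̄ = 3386659.71 mm³, ΣAȳ = 3328258.62 mm³.
x̄ = 3386659.71/33817.88 = 100.14 mm; ȳ = 3328258.62/33817.88 = 98.42 mm.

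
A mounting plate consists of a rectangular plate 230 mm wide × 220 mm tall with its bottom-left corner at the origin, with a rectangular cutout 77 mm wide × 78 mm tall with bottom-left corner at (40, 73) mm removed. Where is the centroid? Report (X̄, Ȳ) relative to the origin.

plate: A = 230 × 220 = 50600.00, centroid at (115.00, 110.00).
hole: A = −(77 × 78) = -6006.00, centroid at (78.50, 112.00).
ΣA = 44594.00 mm²
ΣAX̄ = (50600.00)(115.00) + (-6006.00)(78.50) = 5347529.00 mm³
ΣAȲ = (50600.00)(110.00) + (-6006.00)(112.00) = 4893328.00 mm³
X̄ = 5347529.00 / 44594.00 = 119.92 mm
Ȳ = 4893328.00 / 44594.00 = 109.73 mm

X̄ = 119.92 mm, Ȳ = 109.73 mm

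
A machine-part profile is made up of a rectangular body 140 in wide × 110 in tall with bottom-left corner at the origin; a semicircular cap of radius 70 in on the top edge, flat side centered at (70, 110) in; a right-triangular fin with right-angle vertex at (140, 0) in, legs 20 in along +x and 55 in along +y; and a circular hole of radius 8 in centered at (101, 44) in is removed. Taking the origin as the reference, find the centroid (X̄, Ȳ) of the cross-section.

Part | A | x̄ᵢ | ȳᵢ | A·x̄ᵢ | A·ȳᵢ
rectangular body | 15400.00 | 70.00 | 55.00 | 1078000.00 | 847000.00
semicircular top | 7696.90 | 70.00 | 139.71 | 538783.14 | 1075325.89
triangular fin | 550.00 | 146.67 | 18.33 | 80666.67 | 10083.33
hole | -201.06 | 101.00 | 44.00 | -20307.25 | -8846.72
Σ | 23445.84 |  |  | 1677142.55 | 1923562.50
X̄ = 1677142.55 / 23445.84 = 71.53 in
Ȳ = 1923562.50 / 23445.84 = 82.04 in

X̄ = 71.53 in, Ȳ = 82.04 in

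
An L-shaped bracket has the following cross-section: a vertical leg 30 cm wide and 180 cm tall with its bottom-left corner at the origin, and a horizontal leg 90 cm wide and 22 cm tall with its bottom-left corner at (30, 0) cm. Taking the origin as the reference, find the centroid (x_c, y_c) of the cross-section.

vertical leg: A = 30 × 180 = 5400.00, centroid at (15.00, 90.00).
horizontal leg: A = 90 × 22 = 1980.00, centroid at (75.00, 11.00).
ΣA = 7380.00 cm²
ΣAx_c = (5400.00)(15.00) + (1980.00)(75.00) = 229500.00 cm³
ΣAy_c = (5400.00)(90.00) + (1980.00)(11.00) = 507780.00 cm³
x_c = 229500.00 / 7380.00 = 31.10 cm
y_c = 507780.00 / 7380.00 = 68.80 cm

x_c = 31.10 cm, y_c = 68.80 cm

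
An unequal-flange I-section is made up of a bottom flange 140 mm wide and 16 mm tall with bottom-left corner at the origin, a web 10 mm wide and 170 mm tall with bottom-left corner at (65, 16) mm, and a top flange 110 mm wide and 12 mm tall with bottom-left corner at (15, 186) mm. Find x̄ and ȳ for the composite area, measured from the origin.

bottom flange: A = 140 × 16 = 2240.00, centroid at (70.00, 8.00).
web: A = 10 × 170 = 1700.00, centroid at (70.00, 101.00).
top flange: A = 110 × 12 = 1320.00, centroid at (70.00, 192.00).
ΣA = 5260.00 mm², ΣAx̄ = 368200.00 mm³, ΣAȳ = 443060.00 mm³.
x̄ = 368200.00/5260.00 = 70.00 mm; ȳ = 443060.00/5260.00 = 84.23 mm.

x̄ = 70.00 mm, ȳ = 84.23 mm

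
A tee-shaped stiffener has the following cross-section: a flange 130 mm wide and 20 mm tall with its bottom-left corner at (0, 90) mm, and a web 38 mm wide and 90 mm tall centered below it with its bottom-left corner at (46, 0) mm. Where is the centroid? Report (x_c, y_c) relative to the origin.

x_c = 65.00 mm, y_c = 68.75 mm

Part | A | x̄ᵢ | ȳᵢ | A·x̄ᵢ | A·ȳᵢ
web | 3420.00 | 65.00 | 45.00 | 222300.00 | 153900.00
flange | 2600.00 | 65.00 | 100.00 | 169000.00 | 260000.00
Σ | 6020.00 |  |  | 391300.00 | 413900.00
x_c = 391300.00 / 6020.00 = 65.00 mm
y_c = 413900.00 / 6020.00 = 68.75 mm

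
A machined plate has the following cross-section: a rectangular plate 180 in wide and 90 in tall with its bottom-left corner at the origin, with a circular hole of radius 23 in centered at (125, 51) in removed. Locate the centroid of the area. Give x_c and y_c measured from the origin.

plate: A = 180 × 90 = 16200.00, centroid at (90.00, 45.00).
hole: A = −π·23² = -1661.90, centroid at (125.00, 51.00).
ΣA = 14538.10 in², ΣAx_c = 1250262.19 in³, ΣAy_c = 644242.97 in³.
x_c = 1250262.19/14538.10 = 86.00 in; y_c = 644242.97/14538.10 = 44.31 in.

x_c = 86.00 in, y_c = 44.31 in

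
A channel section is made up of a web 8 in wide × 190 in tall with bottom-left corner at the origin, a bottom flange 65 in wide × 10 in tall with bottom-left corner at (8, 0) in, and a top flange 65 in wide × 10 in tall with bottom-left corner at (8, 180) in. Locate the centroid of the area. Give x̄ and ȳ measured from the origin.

x̄ = 20.83 in, ȳ = 95.00 in

web: A = 8 × 190 = 1520.00, centroid at (4.00, 95.00).
bottom flange: A = 65 × 10 = 650.00, centroid at (40.50, 5.00).
top flange: A = 65 × 10 = 650.00, centroid at (40.50, 185.00).
ΣA = 2820.00 in², ΣAx̄ = 58730.00 in³, ΣAȳ = 267900.00 in³.
x̄ = 58730.00/2820.00 = 20.83 in; ȳ = 267900.00/2820.00 = 95.00 in.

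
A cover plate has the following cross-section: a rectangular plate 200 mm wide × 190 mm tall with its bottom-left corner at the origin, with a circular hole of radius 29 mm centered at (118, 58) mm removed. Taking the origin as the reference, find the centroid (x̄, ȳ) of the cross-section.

x̄ = 98.65 mm, ȳ = 97.76 mm

Part | A | x̄ᵢ | ȳᵢ | A·x̄ᵢ | A·ȳᵢ
plate | 38000.00 | 100.00 | 95.00 | 3800000.00 | 3610000.00
hole | -2642.08 | 118.00 | 58.00 | -311765.37 | -153240.61
Σ | 35357.92 |  |  | 3488234.63 | 3456759.39
x̄ = 3488234.63 / 35357.92 = 98.65 mm
ȳ = 3456759.39 / 35357.92 = 97.76 mm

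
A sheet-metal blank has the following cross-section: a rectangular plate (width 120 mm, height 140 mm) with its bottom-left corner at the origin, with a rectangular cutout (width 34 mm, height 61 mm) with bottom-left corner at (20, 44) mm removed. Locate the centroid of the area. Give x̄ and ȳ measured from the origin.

Part | A | x̄ᵢ | ȳᵢ | A·x̄ᵢ | A·ȳᵢ
plate | 16800.00 | 60.00 | 70.00 | 1008000.00 | 1176000.00
hole | -2074.00 | 37.00 | 74.50 | -76738.00 | -154513.00
Σ | 14726.00 |  |  | 931262.00 | 1021487.00
x̄ = 931262.00 / 14726.00 = 63.24 mm
ȳ = 1021487.00 / 14726.00 = 69.37 mm

x̄ = 63.24 mm, ȳ = 69.37 mm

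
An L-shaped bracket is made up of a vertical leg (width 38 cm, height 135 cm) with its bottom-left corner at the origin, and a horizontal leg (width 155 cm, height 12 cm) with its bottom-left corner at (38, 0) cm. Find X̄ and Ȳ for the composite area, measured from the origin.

X̄ = 44.68 cm, Ȳ = 51.14 cm

Part | A | x̄ᵢ | ȳᵢ | A·x̄ᵢ | A·ȳᵢ
vertical leg | 5130.00 | 19.00 | 67.50 | 97470.00 | 346275.00
horizontal leg | 1860.00 | 115.50 | 6.00 | 214830.00 | 11160.00
Σ | 6990.00 |  |  | 312300.00 | 357435.00
X̄ = 312300.00 / 6990.00 = 44.68 cm
Ȳ = 357435.00 / 6990.00 = 51.14 cm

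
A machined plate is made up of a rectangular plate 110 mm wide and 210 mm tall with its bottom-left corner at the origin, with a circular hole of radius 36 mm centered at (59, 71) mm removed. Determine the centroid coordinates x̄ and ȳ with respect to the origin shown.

plate: A = 110 × 210 = 23100.00, centroid at (55.00, 105.00).
hole: A = −π·36² = -4071.50, centroid at (59.00, 71.00).
ΣA = 19028.50 mm²
ΣAx̄ = (23100.00)(55.00) + (-4071.50)(59.00) = 1030281.26 mm³
ΣAȳ = (23100.00)(105.00) + (-4071.50)(71.00) = 2136423.21 mm³
x̄ = 1030281.26 / 19028.50 = 54.14 mm
ȳ = 2136423.21 / 19028.50 = 112.27 mm

x̄ = 54.14 mm, ȳ = 112.27 mm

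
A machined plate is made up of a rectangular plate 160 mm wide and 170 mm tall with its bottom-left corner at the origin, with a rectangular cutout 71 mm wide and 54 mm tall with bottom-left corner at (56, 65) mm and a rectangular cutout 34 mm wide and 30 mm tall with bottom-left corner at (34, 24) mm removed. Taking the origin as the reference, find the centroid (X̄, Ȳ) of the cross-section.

Part | A | x̄ᵢ | ȳᵢ | A·x̄ᵢ | A·ȳᵢ
plate | 27200.00 | 80.00 | 85.00 | 2176000.00 | 2312000.00
hole 1 | -3834.00 | 91.50 | 92.00 | -350811.00 | -352728.00
hole 2 | -1020.00 | 51.00 | 39.00 | -52020.00 | -39780.00
Σ | 22346.00 |  |  | 1773169.00 | 1919492.00
X̄ = 1773169.00 / 22346.00 = 79.35 mm
Ȳ = 1919492.00 / 22346.00 = 85.90 mm

X̄ = 79.35 mm, Ȳ = 85.90 mm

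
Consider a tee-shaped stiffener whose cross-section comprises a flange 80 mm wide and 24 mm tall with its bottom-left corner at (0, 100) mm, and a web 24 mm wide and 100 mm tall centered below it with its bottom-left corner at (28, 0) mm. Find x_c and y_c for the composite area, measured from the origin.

x_c = 40.00 mm, y_c = 77.56 mm

Part | A | x̄ᵢ | ȳᵢ | A·x̄ᵢ | A·ȳᵢ
web | 2400.00 | 40.00 | 50.00 | 96000.00 | 120000.00
flange | 1920.00 | 40.00 | 112.00 | 76800.00 | 215040.00
Σ | 4320.00 |  |  | 172800.00 | 335040.00
x_c = 172800.00 / 4320.00 = 40.00 mm
y_c = 335040.00 / 4320.00 = 77.56 mm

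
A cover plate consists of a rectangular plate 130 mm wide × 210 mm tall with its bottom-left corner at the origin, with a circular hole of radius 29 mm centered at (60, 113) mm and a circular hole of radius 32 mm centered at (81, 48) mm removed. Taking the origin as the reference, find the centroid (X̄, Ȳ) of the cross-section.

X̄ = 63.22 mm, Ȳ = 112.57 mm

plate: A = 130 × 210 = 27300.00, centroid at (65.00, 105.00).
hole 1: A = −π·29² = -2642.08, centroid at (60.00, 113.00).
hole 2: A = −π·32² = -3216.99, centroid at (81.00, 48.00).
ΣA = 21440.93 mm², ΣAX̄ = 1355398.97 mm³, ΣAȲ = 2413529.46 mm³.
X̄ = 1355398.97/21440.93 = 63.22 mm; Ȳ = 2413529.46/21440.93 = 112.57 mm.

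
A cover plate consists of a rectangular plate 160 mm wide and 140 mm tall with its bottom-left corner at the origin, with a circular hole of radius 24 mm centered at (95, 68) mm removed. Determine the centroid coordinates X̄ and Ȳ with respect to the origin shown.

X̄ = 78.68 mm, Ȳ = 70.18 mm

plate: A = 160 × 140 = 22400.00, centroid at (80.00, 70.00).
hole: A = −π·24² = -1809.56, centroid at (95.00, 68.00).
ΣA = 20590.44 mm², ΣAX̄ = 1620092.05 mm³, ΣAȲ = 1444950.10 mm³.
X̄ = 1620092.05/20590.44 = 78.68 mm; Ȳ = 1444950.10/20590.44 = 70.18 mm.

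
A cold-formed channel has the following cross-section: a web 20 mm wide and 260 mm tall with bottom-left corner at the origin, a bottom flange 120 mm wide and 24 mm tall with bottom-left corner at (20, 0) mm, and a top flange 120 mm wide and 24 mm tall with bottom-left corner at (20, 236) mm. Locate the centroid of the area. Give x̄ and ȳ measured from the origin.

x̄ = 46.79 mm, ȳ = 130.00 mm

Part | A | x̄ᵢ | ȳᵢ | A·x̄ᵢ | A·ȳᵢ
web | 5200.00 | 10.00 | 130.00 | 52000.00 | 676000.00
bottom flange | 2880.00 | 80.00 | 12.00 | 230400.00 | 34560.00
top flange | 2880.00 | 80.00 | 248.00 | 230400.00 | 714240.00
Σ | 10960.00 |  |  | 512800.00 | 1424800.00
x̄ = 512800.00 / 10960.00 = 46.79 mm
ȳ = 1424800.00 / 10960.00 = 130.00 mm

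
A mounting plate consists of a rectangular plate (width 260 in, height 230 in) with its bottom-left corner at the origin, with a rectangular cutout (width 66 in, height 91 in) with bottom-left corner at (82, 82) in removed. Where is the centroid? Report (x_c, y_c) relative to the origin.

x_c = 131.67 in, y_c = 113.60 in

plate: A = 260 × 230 = 59800.00, centroid at (130.00, 115.00).
hole: A = −(66 × 91) = -6006.00, centroid at (115.00, 127.50).
ΣA = 53794.00 in²
ΣAx_c = (59800.00)(130.00) + (-6006.00)(115.00) = 7083310.00 in³
ΣAy_c = (59800.00)(115.00) + (-6006.00)(127.50) = 6111235.00 in³
x_c = 7083310.00 / 53794.00 = 131.67 in
y_c = 6111235.00 / 53794.00 = 113.60 in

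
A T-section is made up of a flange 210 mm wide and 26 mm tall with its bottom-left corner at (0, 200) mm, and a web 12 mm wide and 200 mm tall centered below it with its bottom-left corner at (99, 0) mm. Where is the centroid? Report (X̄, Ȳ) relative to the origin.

X̄ = 105.00 mm, Ȳ = 178.50 mm

web: A = 12 × 200 = 2400.00, centroid at (105.00, 100.00).
flange: A = 210 × 26 = 5460.00, centroid at (105.00, 213.00).
ΣA = 7860.00 mm², ΣAX̄ = 825300.00 mm³, ΣAȲ = 1402980.00 mm³.
X̄ = 825300.00/7860.00 = 105.00 mm; Ȳ = 1402980.00/7860.00 = 178.50 mm.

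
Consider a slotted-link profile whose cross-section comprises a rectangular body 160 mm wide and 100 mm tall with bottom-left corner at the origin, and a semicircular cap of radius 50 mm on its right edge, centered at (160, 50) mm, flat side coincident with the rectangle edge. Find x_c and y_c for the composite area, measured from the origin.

x_c = 99.95 mm, y_c = 50.00 mm

Part | A | x̄ᵢ | ȳᵢ | A·x̄ᵢ | A·ȳᵢ
rectangular body | 16000.00 | 80.00 | 50.00 | 1280000.00 | 800000.00
semicircular end | 3926.99 | 181.22 | 50.00 | 711651.86 | 196349.54
Σ | 19926.99 |  |  | 1991651.86 | 996349.54
x_c = 1991651.86 / 19926.99 = 99.95 mm
y_c = 996349.54 / 19926.99 = 50.00 mm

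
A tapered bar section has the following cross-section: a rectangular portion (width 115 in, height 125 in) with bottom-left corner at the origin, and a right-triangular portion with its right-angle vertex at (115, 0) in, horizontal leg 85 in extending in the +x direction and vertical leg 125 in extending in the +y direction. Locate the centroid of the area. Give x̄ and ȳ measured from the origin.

x̄ = 80.66 in, ȳ = 56.88 in

Part | A | x̄ᵢ | ȳᵢ | A·x̄ᵢ | A·ȳᵢ
rectangular portion | 14375.00 | 57.50 | 62.50 | 826562.50 | 898437.50
triangular portion | 5312.50 | 143.33 | 41.67 | 761458.33 | 221354.17
Σ | 19687.50 |  |  | 1588020.83 | 1119791.67
x̄ = 1588020.83 / 19687.50 = 80.66 in
ȳ = 1119791.67 / 19687.50 = 56.88 in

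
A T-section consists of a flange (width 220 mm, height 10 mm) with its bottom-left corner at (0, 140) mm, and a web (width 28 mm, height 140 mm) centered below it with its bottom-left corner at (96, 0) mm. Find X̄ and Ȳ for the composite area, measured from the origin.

X̄ = 110.00 mm, Ȳ = 96.96 mm

web: A = 28 × 140 = 3920.00, centroid at (110.00, 70.00).
flange: A = 220 × 10 = 2200.00, centroid at (110.00, 145.00).
ΣA = 6120.00 mm²
ΣAX̄ = (3920.00)(110.00) + (2200.00)(110.00) = 673200.00 mm³
ΣAȲ = (3920.00)(70.00) + (2200.00)(145.00) = 593400.00 mm³
X̄ = 673200.00 / 6120.00 = 110.00 mm
Ȳ = 593400.00 / 6120.00 = 96.96 mm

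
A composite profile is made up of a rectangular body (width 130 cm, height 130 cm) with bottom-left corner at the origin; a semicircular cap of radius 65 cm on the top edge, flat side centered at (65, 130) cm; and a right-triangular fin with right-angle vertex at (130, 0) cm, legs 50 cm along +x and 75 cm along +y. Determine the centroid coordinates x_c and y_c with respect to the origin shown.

x_c = 71.03 cm, y_c = 86.23 cm

rectangular body: A = 130 × 130 = 16900.00, centroid at (65.00, 65.00).
semicircular top: A = ½π·65² = 6636.61, centroid at (65.00, 157.59).
triangular fin: A = ½·50·75 = 1875.00, centroid at (146.67, 25.00).
ΣA = 25411.61 cm², ΣAx_c = 1804879.94 cm³, ΣAy_c = 2191218.22 cm³.
x_c = 1804879.94/25411.61 = 71.03 cm; y_c = 2191218.22/25411.61 = 86.23 cm.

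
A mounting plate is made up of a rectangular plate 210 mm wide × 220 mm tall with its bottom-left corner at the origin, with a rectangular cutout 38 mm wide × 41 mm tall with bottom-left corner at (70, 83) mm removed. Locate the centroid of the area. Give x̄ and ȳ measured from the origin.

x̄ = 105.56 mm, ȳ = 110.23 mm

Part | A | x̄ᵢ | ȳᵢ | A·x̄ᵢ | A·ȳᵢ
plate | 46200.00 | 105.00 | 110.00 | 4851000.00 | 5082000.00
hole | -1558.00 | 89.00 | 103.50 | -138662.00 | -161253.00
Σ | 44642.00 |  |  | 4712338.00 | 4920747.00
x̄ = 4712338.00 / 44642.00 = 105.56 mm
ȳ = 4920747.00 / 44642.00 = 110.23 mm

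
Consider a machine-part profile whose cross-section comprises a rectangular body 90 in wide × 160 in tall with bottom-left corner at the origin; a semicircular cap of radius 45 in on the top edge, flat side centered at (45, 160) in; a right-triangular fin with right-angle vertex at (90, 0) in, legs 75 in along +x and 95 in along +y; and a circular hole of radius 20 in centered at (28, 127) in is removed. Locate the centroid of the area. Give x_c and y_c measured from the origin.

Part | A | x̄ᵢ | ȳᵢ | A·x̄ᵢ | A·ȳᵢ
rectangular body | 14400.00 | 45.00 | 80.00 | 648000.00 | 1152000.00
semicircular top | 3180.86 | 45.00 | 179.10 | 143138.82 | 569688.01
triangular fin | 3562.50 | 115.00 | 31.67 | 409687.50 | 112812.50
hole | -1256.64 | 28.00 | 127.00 | -35185.84 | -159592.91
Σ | 19886.73 |  |  | 1165640.48 | 1674907.60
x_c = 1165640.48 / 19886.73 = 58.61 in
y_c = 1674907.60 / 19886.73 = 84.22 in

x_c = 58.61 in, y_c = 84.22 in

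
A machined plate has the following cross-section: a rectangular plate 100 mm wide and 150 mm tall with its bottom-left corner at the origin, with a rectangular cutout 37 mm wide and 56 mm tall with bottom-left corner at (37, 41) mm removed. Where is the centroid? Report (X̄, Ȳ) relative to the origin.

plate: A = 100 × 150 = 15000.00, centroid at (50.00, 75.00).
hole: A = −(37 × 56) = -2072.00, centroid at (55.50, 69.00).
ΣA = 12928.00 mm², ΣAX̄ = 635004.00 mm³, ΣAȲ = 982032.00 mm³.
X̄ = 635004.00/12928.00 = 49.12 mm; Ȳ = 982032.00/12928.00 = 75.96 mm.

X̄ = 49.12 mm, Ȳ = 75.96 mm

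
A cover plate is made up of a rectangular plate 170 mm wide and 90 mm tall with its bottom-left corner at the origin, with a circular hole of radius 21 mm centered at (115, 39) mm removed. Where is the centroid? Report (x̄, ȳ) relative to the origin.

Part | A | x̄ᵢ | ȳᵢ | A·x̄ᵢ | A·ȳᵢ
plate | 15300.00 | 85.00 | 45.00 | 1300500.00 | 688500.00
hole | -1385.44 | 115.00 | 39.00 | -159325.87 | -54032.25
Σ | 13914.56 |  |  | 1141174.13 | 634467.75
x̄ = 1141174.13 / 13914.56 = 82.01 mm
ȳ = 634467.75 / 13914.56 = 45.60 mm

x̄ = 82.01 mm, ȳ = 45.60 mm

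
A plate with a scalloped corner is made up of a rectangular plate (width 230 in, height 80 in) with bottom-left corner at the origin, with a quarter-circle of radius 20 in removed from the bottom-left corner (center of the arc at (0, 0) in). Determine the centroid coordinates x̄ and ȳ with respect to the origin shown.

Part | A | x̄ᵢ | ȳᵢ | A·x̄ᵢ | A·ȳᵢ
plate | 18400.00 | 115.00 | 40.00 | 2116000.00 | 736000.00
removed quarter-circle | -314.16 | 8.49 | 8.49 | -2666.67 | -2666.67
Σ | 18085.84 |  |  | 2113333.33 | 733333.33
x̄ = 2113333.33 / 18085.84 = 116.85 in
ȳ = 733333.33 / 18085.84 = 40.55 in

x̄ = 116.85 in, ȳ = 40.55 in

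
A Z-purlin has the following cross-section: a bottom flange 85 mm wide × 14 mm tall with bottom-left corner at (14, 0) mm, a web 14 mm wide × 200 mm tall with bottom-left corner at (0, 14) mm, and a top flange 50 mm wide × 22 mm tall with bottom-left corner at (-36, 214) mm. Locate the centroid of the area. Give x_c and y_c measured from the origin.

x_c = 14.68 mm, y_c = 112.97 mm

bottom flange: A = 85 × 14 = 1190.00, centroid at (56.50, 7.00).
web: A = 14 × 200 = 2800.00, centroid at (7.00, 114.00).
top flange: A = 50 × 22 = 1100.00, centroid at (-11.00, 225.00).
ΣA = 5090.00 mm², ΣAx_c = 74735.00 mm³, ΣAy_c = 575030.00 mm³.
x_c = 74735.00/5090.00 = 14.68 mm; y_c = 575030.00/5090.00 = 112.97 mm.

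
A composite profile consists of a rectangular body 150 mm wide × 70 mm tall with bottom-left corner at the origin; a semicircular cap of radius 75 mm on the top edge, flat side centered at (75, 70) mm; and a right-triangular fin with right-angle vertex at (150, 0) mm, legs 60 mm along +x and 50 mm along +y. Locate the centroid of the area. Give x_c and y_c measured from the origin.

x_c = 81.84 mm, y_c = 62.02 mm

Part | A | x̄ᵢ | ȳᵢ | A·x̄ᵢ | A·ȳᵢ
rectangular body | 10500.00 | 75.00 | 35.00 | 787500.00 | 367500.00
semicircular top | 8835.73 | 75.00 | 101.83 | 662679.70 | 899751.05
triangular fin | 1500.00 | 170.00 | 16.67 | 255000.00 | 25000.00
Σ | 20835.73 |  |  | 1705179.70 | 1292251.05
x_c = 1705179.70 / 20835.73 = 81.84 mm
y_c = 1292251.05 / 20835.73 = 62.02 mm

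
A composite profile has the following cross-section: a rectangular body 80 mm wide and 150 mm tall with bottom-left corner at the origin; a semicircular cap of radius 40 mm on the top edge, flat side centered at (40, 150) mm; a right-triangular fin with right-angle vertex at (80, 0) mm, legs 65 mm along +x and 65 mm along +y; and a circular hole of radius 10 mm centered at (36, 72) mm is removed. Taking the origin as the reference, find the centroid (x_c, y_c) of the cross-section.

rectangular body: A = 80 × 150 = 12000.00, centroid at (40.00, 75.00).
semicircular top: A = ½π·40² = 2513.27, centroid at (40.00, 166.98).
triangular fin: A = ½·65·65 = 2112.50, centroid at (101.67, 21.67).
hole: A = −π·10² = -314.16, centroid at (36.00, 72.00).
ΣA = 16311.61 mm²
ΣAx_c = (12000.00)(40.00) + (2513.27)(40.00) + (2112.50)(101.67) + (-314.16)(36.00) = 783992.06 mm³
ΣAy_c = (12000.00)(75.00) + (2513.27)(166.98) + (2112.50)(21.67) + (-314.16)(72.00) = 1342809.15 mm³
x_c = 783992.06 / 16311.61 = 48.06 mm
y_c = 1342809.15 / 16311.61 = 82.32 mm

x_c = 48.06 mm, y_c = 82.32 mm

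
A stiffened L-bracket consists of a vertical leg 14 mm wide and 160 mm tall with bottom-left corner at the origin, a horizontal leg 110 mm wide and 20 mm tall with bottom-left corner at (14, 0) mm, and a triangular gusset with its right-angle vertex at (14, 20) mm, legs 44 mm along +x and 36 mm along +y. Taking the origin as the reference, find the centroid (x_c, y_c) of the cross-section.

x_c = 36.35 mm, y_c = 43.30 mm

vertical leg: A = 14 × 160 = 2240.00, centroid at (7.00, 80.00).
horizontal leg: A = 110 × 20 = 2200.00, centroid at (69.00, 10.00).
gusset: A = ½·44·36 = 792.00, centroid at (28.67, 32.00).
ΣA = 5232.00 mm², ΣAx_c = 190184.00 mm³, ΣAy_c = 226544.00 mm³.
x_c = 190184.00/5232.00 = 36.35 mm; y_c = 226544.00/5232.00 = 43.30 mm.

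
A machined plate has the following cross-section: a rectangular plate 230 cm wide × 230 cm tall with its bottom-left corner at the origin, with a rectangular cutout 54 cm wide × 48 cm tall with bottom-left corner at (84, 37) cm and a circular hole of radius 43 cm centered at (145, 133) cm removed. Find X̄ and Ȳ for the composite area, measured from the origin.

X̄ = 111.32 cm, Ȳ = 115.80 cm

plate: A = 230 × 230 = 52900.00, centroid at (115.00, 115.00).
hole 1: A = −(54 × 48) = -2592.00, centroid at (111.00, 61.00).
hole 2: A = −π·43² = -5808.80, centroid at (145.00, 133.00).
ΣA = 44499.20 cm²
ΣAX̄ = (52900.00)(115.00) + (-2592.00)(111.00) + (-5808.80)(145.00) = 4953511.30 cm³
ΣAȲ = (52900.00)(115.00) + (-2592.00)(61.00) + (-5808.80)(133.00) = 5152816.96 cm³
X̄ = 4953511.30 / 44499.20 = 111.32 cm
Ȳ = 5152816.96 / 44499.20 = 115.80 cm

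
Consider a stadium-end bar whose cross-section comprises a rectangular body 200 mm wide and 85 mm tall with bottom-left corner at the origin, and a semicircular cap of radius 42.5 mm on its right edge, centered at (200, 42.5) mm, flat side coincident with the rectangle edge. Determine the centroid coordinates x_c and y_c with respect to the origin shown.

Part | A | x̄ᵢ | ȳᵢ | A·x̄ᵢ | A·ȳᵢ
rectangular body | 17000.00 | 100.00 | 42.50 | 1700000.00 | 722500.00
semicircular end | 2837.25 | 218.04 | 42.50 | 618627.26 | 120583.16
Σ | 19837.25 |  |  | 2318627.26 | 843083.16
x_c = 2318627.26 / 19837.25 = 116.88 mm
y_c = 843083.16 / 19837.25 = 42.50 mm

x_c = 116.88 mm, y_c = 42.50 mm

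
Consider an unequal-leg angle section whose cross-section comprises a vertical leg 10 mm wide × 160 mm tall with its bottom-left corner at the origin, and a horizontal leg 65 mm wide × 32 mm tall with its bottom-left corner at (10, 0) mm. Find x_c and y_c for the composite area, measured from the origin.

x_c = 26.20 mm, y_c = 43.83 mm

Part | A | x̄ᵢ | ȳᵢ | A·x̄ᵢ | A·ȳᵢ
vertical leg | 1600.00 | 5.00 | 80.00 | 8000.00 | 128000.00
horizontal leg | 2080.00 | 42.50 | 16.00 | 88400.00 | 33280.00
Σ | 3680.00 |  |  | 96400.00 | 161280.00
x_c = 96400.00 / 3680.00 = 26.20 mm
y_c = 161280.00 / 3680.00 = 43.83 mm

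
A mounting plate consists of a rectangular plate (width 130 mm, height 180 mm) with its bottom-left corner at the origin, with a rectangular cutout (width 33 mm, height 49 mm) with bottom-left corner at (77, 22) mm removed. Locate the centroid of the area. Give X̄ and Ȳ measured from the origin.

X̄ = 62.88 mm, Ȳ = 93.23 mm

plate: A = 130 × 180 = 23400.00, centroid at (65.00, 90.00).
hole: A = −(33 × 49) = -1617.00, centroid at (93.50, 46.50).
ΣA = 21783.00 mm², ΣAX̄ = 1369810.50 mm³, ΣAȲ = 2030809.50 mm³.
X̄ = 1369810.50/21783.00 = 62.88 mm; Ȳ = 2030809.50/21783.00 = 93.23 mm.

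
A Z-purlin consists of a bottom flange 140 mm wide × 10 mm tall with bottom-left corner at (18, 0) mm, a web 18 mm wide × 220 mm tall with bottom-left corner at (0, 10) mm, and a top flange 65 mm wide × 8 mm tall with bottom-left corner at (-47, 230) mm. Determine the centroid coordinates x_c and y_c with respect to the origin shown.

bottom flange: A = 140 × 10 = 1400.00, centroid at (88.00, 5.00).
web: A = 18 × 220 = 3960.00, centroid at (9.00, 120.00).
top flange: A = 65 × 8 = 520.00, centroid at (-14.50, 234.00).
ΣA = 5880.00 mm², ΣAx_c = 151300.00 mm³, ΣAy_c = 603880.00 mm³.
x_c = 151300.00/5880.00 = 25.73 mm; y_c = 603880.00/5880.00 = 102.70 mm.

x_c = 25.73 mm, y_c = 102.70 mm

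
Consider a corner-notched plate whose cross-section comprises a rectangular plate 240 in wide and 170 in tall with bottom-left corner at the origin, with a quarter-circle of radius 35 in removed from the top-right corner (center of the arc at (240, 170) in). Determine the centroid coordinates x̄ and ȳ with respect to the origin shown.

plate: A = 240 × 170 = 40800.00, centroid at (120.00, 85.00).
removed quarter-circle: A = −¼π·35² = -962.11, centroid at (225.15, 155.15).
ΣA = 39837.89 in²
ΣAx̄ = (40800.00)(120.00) + (-962.11)(225.15) = 4679384.61 in³
ΣAȳ = (40800.00)(85.00) + (-962.11)(155.15) = 3318732.50 in³
x̄ = 4679384.61 / 39837.89 = 117.46 in
ȳ = 3318732.50 / 39837.89 = 83.31 in

x̄ = 117.46 in, ȳ = 83.31 in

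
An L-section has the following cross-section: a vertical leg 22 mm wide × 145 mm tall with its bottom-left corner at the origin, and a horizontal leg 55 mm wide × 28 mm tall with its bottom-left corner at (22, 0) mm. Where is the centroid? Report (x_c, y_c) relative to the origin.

x_c = 23.53 mm, y_c = 53.45 mm

vertical leg: A = 22 × 145 = 3190.00, centroid at (11.00, 72.50).
horizontal leg: A = 55 × 28 = 1540.00, centroid at (49.50, 14.00).
ΣA = 4730.00 mm², ΣAx_c = 111320.00 mm³, ΣAy_c = 252835.00 mm³.
x_c = 111320.00/4730.00 = 23.53 mm; y_c = 252835.00/4730.00 = 53.45 mm.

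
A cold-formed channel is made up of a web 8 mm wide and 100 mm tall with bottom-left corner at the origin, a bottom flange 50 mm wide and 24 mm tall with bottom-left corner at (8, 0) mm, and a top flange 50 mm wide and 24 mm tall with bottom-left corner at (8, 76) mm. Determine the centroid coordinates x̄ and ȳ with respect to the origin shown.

web: A = 8 × 100 = 800.00, centroid at (4.00, 50.00).
bottom flange: A = 50 × 24 = 1200.00, centroid at (33.00, 12.00).
top flange: A = 50 × 24 = 1200.00, centroid at (33.00, 88.00).
ΣA = 3200.00 mm²
ΣAx̄ = (800.00)(4.00) + (1200.00)(33.00) + (1200.00)(33.00) = 82400.00 mm³
ΣAȳ = (800.00)(50.00) + (1200.00)(12.00) + (1200.00)(88.00) = 160000.00 mm³
x̄ = 82400.00 / 3200.00 = 25.75 mm
ȳ = 160000.00 / 3200.00 = 50.00 mm

x̄ = 25.75 mm, ȳ = 50.00 mm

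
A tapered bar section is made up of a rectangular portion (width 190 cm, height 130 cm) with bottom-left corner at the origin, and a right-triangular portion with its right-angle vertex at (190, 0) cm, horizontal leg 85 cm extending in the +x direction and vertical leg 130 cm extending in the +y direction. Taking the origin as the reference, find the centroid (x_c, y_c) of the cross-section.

x_c = 117.54 cm, y_c = 61.04 cm

rectangular portion: A = 190 × 130 = 24700.00, centroid at (95.00, 65.00).
triangular portion: A = ½·85·130 = 5525.00, centroid at (218.33, 43.33).
ΣA = 30225.00 cm²
ΣAx_c = (24700.00)(95.00) + (5525.00)(218.33) = 3552791.67 cm³
ΣAy_c = (24700.00)(65.00) + (5525.00)(43.33) = 1844916.67 cm³
x_c = 3552791.67 / 30225.00 = 117.54 cm
y_c = 1844916.67 / 30225.00 = 61.04 cm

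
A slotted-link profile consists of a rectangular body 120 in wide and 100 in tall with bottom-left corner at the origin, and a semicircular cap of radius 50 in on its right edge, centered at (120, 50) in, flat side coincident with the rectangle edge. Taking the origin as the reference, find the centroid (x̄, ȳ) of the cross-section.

rectangular body: A = 120 × 100 = 12000.00, centroid at (60.00, 50.00).
semicircular end: A = ½π·50² = 3926.99, centroid at (141.22, 50.00).
ΣA = 15926.99 in², ΣAx̄ = 1274572.23 in³, ΣAȳ = 796349.54 in³.
x̄ = 1274572.23/15926.99 = 80.03 in; ȳ = 796349.54/15926.99 = 50.00 in.

x̄ = 80.03 in, ȳ = 50.00 in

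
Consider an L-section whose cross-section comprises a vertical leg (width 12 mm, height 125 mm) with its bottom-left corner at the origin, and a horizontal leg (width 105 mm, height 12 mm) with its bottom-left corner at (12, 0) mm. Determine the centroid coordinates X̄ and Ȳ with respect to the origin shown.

vertical leg: A = 12 × 125 = 1500.00, centroid at (6.00, 62.50).
horizontal leg: A = 105 × 12 = 1260.00, centroid at (64.50, 6.00).
ΣA = 2760.00 mm², ΣAX̄ = 90270.00 mm³, ΣAȲ = 101310.00 mm³.
X̄ = 90270.00/2760.00 = 32.71 mm; Ȳ = 101310.00/2760.00 = 36.71 mm.

X̄ = 32.71 mm, Ȳ = 36.71 mm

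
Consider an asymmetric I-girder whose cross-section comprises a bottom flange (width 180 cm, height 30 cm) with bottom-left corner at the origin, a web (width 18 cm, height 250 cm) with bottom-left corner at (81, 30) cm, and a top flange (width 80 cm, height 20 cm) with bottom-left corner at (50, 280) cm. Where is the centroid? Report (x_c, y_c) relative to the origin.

x_c = 90.00 cm, y_c = 108.04 cm

bottom flange: A = 180 × 30 = 5400.00, centroid at (90.00, 15.00).
web: A = 18 × 250 = 4500.00, centroid at (90.00, 155.00).
top flange: A = 80 × 20 = 1600.00, centroid at (90.00, 290.00).
ΣA = 11500.00 cm²
ΣAx_c = (5400.00)(90.00) + (4500.00)(90.00) + (1600.00)(90.00) = 1035000.00 cm³
ΣAy_c = (5400.00)(15.00) + (4500.00)(155.00) + (1600.00)(290.00) = 1242500.00 cm³
x_c = 1035000.00 / 11500.00 = 90.00 cm
y_c = 1242500.00 / 11500.00 = 108.04 cm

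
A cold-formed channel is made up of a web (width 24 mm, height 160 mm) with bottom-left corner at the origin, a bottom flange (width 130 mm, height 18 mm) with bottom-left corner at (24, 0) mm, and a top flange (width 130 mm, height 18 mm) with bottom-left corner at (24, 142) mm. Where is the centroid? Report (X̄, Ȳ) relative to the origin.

web: A = 24 × 160 = 3840.00, centroid at (12.00, 80.00).
bottom flange: A = 130 × 18 = 2340.00, centroid at (89.00, 9.00).
top flange: A = 130 × 18 = 2340.00, centroid at (89.00, 151.00).
ΣA = 8520.00 mm²
ΣAX̄ = (3840.00)(12.00) + (2340.00)(89.00) + (2340.00)(89.00) = 462600.00 mm³
ΣAȲ = (3840.00)(80.00) + (2340.00)(9.00) + (2340.00)(151.00) = 681600.00 mm³
X̄ = 462600.00 / 8520.00 = 54.30 mm
Ȳ = 681600.00 / 8520.00 = 80.00 mm

X̄ = 54.30 mm, Ȳ = 80.00 mm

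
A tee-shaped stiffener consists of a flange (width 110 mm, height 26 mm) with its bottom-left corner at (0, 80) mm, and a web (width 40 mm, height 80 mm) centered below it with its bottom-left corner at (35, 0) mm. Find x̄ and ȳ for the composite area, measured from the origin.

web: A = 40 × 80 = 3200.00, centroid at (55.00, 40.00).
flange: A = 110 × 26 = 2860.00, centroid at (55.00, 93.00).
ΣA = 6060.00 mm²
ΣAx̄ = (3200.00)(55.00) + (2860.00)(55.00) = 333300.00 mm³
ΣAȳ = (3200.00)(40.00) + (2860.00)(93.00) = 393980.00 mm³
x̄ = 333300.00 / 6060.00 = 55.00 mm
ȳ = 393980.00 / 6060.00 = 65.01 mm

x̄ = 55.00 mm, ȳ = 65.01 mm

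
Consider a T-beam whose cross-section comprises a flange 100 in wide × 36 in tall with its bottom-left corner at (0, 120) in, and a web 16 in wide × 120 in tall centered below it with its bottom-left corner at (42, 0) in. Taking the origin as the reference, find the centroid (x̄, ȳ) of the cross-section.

web: A = 16 × 120 = 1920.00, centroid at (50.00, 60.00).
flange: A = 100 × 36 = 3600.00, centroid at (50.00, 138.00).
ΣA = 5520.00 in²
ΣAx̄ = (1920.00)(50.00) + (3600.00)(50.00) = 276000.00 in³
ΣAȳ = (1920.00)(60.00) + (3600.00)(138.00) = 612000.00 in³
x̄ = 276000.00 / 5520.00 = 50.00 in
ȳ = 612000.00 / 5520.00 = 110.87 in

x̄ = 50.00 in, ȳ = 110.87 in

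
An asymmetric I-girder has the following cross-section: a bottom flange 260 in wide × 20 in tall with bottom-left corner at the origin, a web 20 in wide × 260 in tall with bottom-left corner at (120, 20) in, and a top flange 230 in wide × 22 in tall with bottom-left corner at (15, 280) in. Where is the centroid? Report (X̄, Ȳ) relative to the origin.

X̄ = 130.00 in, Ȳ = 149.06 in

bottom flange: A = 260 × 20 = 5200.00, centroid at (130.00, 10.00).
web: A = 20 × 260 = 5200.00, centroid at (130.00, 150.00).
top flange: A = 230 × 22 = 5060.00, centroid at (130.00, 291.00).
ΣA = 15460.00 in²
ΣAX̄ = (5200.00)(130.00) + (5200.00)(130.00) + (5060.00)(130.00) = 2009800.00 in³
ΣAȲ = (5200.00)(10.00) + (5200.00)(150.00) + (5060.00)(291.00) = 2304460.00 in³
X̄ = 2009800.00 / 15460.00 = 130.00 in
Ȳ = 2304460.00 / 15460.00 = 149.06 in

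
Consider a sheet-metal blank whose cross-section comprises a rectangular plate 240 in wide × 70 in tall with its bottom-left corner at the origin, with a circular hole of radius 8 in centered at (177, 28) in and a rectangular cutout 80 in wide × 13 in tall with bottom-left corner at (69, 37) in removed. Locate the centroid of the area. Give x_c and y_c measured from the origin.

x_c = 120.00 in, y_c = 34.52 in

plate: A = 240 × 70 = 16800.00, centroid at (120.00, 35.00).
hole 1: A = −π·8² = -201.06, centroid at (177.00, 28.00).
hole 2: A = −(80 × 13) = -1040.00, centroid at (109.00, 43.50).
ΣA = 15558.94 in²
ΣAx_c = (16800.00)(120.00) + (-201.06)(177.00) + (-1040.00)(109.00) = 1867052.04 in³
ΣAy_c = (16800.00)(35.00) + (-201.06)(28.00) + (-1040.00)(43.50) = 537130.27 in³
x_c = 1867052.04 / 15558.94 = 120.00 in
y_c = 537130.27 / 15558.94 = 34.52 in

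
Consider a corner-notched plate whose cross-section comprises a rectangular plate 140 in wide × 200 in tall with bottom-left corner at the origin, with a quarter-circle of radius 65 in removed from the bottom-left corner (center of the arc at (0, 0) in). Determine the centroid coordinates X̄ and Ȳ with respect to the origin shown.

X̄ = 75.70 in, Ȳ = 109.74 in

plate: A = 140 × 200 = 28000.00, centroid at (70.00, 100.00).
removed quarter-circle: A = −¼π·65² = -3318.31, centroid at (27.59, 27.59).
ΣA = 24681.69 in²
ΣAX̄ = (28000.00)(70.00) + (-3318.31)(27.59) = 1868458.33 in³
ΣAȲ = (28000.00)(100.00) + (-3318.31)(27.59) = 2708458.33 in³
X̄ = 1868458.33 / 24681.69 = 75.70 in
Ȳ = 2708458.33 / 24681.69 = 109.74 in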